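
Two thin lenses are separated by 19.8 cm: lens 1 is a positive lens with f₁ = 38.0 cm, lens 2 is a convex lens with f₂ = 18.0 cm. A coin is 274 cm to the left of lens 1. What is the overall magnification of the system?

Lens 1: 1/d_i1 = 1/(38.0) − 1/(274) = 0.02267, so d_i1 = 44.12 cm; m₁ = −d_i1/d_o1 = -0.1610.
d_o2 = 19.8 − (44.12) = -24.32 cm (virtual object).
Lens 2: 1/d_i2 = 1/(18.0) − 1/(-24.32) = 0.09667, so d_i2 = 10.34 cm; m₂ = −d_i2/d_o2 = +0.4253.
m = m₁·m₂ = (-0.1610)(+0.4253) = -0.0685.

m = -0.0685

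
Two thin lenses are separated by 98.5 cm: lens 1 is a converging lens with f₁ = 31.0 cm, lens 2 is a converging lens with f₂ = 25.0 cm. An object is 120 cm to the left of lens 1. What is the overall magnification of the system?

m = +0.275

Lens 1: 1/d_i1 = 1/(31.0) − 1/(120) = 0.02392, so d_i1 = 41.80 cm; m₁ = −d_i1/d_o1 = -0.3483.
d_o2 = 98.5 − (41.80) = 56.70 cm.
Lens 2: 1/d_i2 = 1/(25.0) − 1/(56.70) = 0.02236, so d_i2 = 44.72 cm; m₂ = −d_i2/d_o2 = -0.7886.
m = m₁·m₂ = (-0.3483)(-0.7886) = +0.275.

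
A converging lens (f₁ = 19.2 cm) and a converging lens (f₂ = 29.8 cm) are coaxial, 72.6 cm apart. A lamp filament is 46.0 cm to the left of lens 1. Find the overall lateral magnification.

Lens 1: 1/d_i1 = 1/(19.2) − 1/(46.0) = 0.03034, so d_i1 = 32.96 cm; m₁ = −d_i1/d_o1 = -0.7165.
d_o2 = 72.6 − (32.96) = 39.64 cm.
Lens 2: 1/d_i2 = 1/(29.8) − 1/(39.64) = 0.008330, so d_i2 = 120.0 cm; m₂ = −d_i2/d_o2 = -3.028.
m = m₁·m₂ = (-0.7165)(-3.028) = +2.17.

m = +2.17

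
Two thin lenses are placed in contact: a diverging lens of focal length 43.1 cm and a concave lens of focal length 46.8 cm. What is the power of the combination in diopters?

P₁ = 1/f₁ = 1/(-0.431 m) = -2.320 D; P₂ = 1/f₂ = 1/(-0.468 m) = -2.137 D.
For thin lenses in contact, P = P₁ + P₂ = (-2.320) + (-2.137) = -4.46 D.

P = -4.46 D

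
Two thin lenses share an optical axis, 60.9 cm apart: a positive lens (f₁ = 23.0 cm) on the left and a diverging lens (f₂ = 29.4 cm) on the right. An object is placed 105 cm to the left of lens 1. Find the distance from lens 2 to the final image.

Lens 1: 1/d_i1 = 1/f₁ − 1/d_o1 = 1/(23.0) − 1/(105) = 0.03395, so d_i1 = 29.45 cm.
The intermediate image is 29.45 cm to the right of lens 1, which is 60.9 − (29.45) = 31.45 cm to the left of lens 2, so d_o2 = +31.45 cm.
Lens 2 is diverging, so f₂ = −29.4 cm.
Lens 2: 1/d_i2 = 1/f₂ − 1/d_o2 = 1/(-29.4) − 1/(31.45) = -0.06581, so d_i2 = -15.2 cm.
The final image is virtual, 15.2 cm to the left of lens 2 (overall magnification ≈ -0.14).

15.2 cm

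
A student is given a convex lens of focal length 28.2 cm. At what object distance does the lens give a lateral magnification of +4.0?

m = −d_i/d_o ⇒ d_i = −m·d_o.
1/f = 1/d_o + 1/d_i = 1/d_o − 1/(m·d_o) = (1 − 1/m)/d_o, so d_o = f(1 − 1/m) = (28.20)(1 − 1/(+4.0)) = 21.1 cm.

21.1 cm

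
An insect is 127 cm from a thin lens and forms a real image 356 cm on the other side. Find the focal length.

f = 93.6 cm (converging)

Real image ⇒ d_i = +356 cm.
1/f = 1/d_o + 1/d_i = 1/(127) + 1/(356) = 0.01068, so f = 93.6 cm.
Since f is positive, the thin lens is converging.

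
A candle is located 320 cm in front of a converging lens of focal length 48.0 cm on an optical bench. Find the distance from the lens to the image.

56.5 cm

Thin-lens equation: 1/v = 1/f − 1/u = 1/(48.00) − 1/(320) = 0.02083 − 0.003125 = 0.01771, so v = 56.5 cm.
The image is real, inverted and reduced, on the far side of the lens.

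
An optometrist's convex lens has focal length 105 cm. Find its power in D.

f = 105 cm = 1.05 m.
P = 1/f = 1/(1.05 m) = +0.952 D.

P = +0.952 D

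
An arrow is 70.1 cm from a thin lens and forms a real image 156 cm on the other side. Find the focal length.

Real image ⇒ d_i = +156 cm.
1/f = 1/d_o + 1/d_i = 1/(70.1) + 1/(156) = 0.02068, so f = 48.4 cm.
Since f is positive, the thin lens is converging.

f = 48.4 cm (converging)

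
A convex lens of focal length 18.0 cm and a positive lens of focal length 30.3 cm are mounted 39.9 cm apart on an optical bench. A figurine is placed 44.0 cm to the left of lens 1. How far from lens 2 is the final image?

Lens 1: 1/d_i1 = 1/f₁ − 1/d_o1 = 1/(18.0) − 1/(44.0) = 0.03283, so d_i1 = 30.46 cm.
The intermediate image is 30.46 cm to the right of lens 1, which is 39.9 − (30.46) = 9.440 cm to the left of lens 2, so d_o2 = +9.440 cm.
Lens 2: 1/d_i2 = 1/f₂ − 1/d_o2 = 1/(30.3) − 1/(9.440) = -0.07293, so d_i2 = -13.7 cm.
The final image is virtual, 13.7 cm to the left of lens 2 (overall magnification ≈ -1.0).

13.7 cm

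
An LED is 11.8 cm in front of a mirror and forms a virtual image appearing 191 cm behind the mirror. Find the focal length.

Virtual image ⇒ d_i = −191 cm.
1/f = 1/d_o + 1/d_i = 1/(11.8) + 1/(-191) = 0.07951, so f = 12.6 cm.
Since f is positive, the mirror is concave.

f = 12.6 cm (concave)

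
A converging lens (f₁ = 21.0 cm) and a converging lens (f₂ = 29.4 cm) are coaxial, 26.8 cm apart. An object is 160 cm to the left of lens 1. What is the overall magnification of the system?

m = -0.166

Lens 1: 1/d_i1 = 1/(21.0) − 1/(160) = 0.04137, so d_i1 = 24.17 cm; m₁ = −d_i1/d_o1 = -0.1511.
d_o2 = 26.8 − (24.17) = 2.630 cm.
Lens 2: 1/d_i2 = 1/(29.4) − 1/(2.630) = -0.3462, so d_i2 = -2.888 cm; m₂ = −d_i2/d_o2 = +1.098.
m = m₁·m₂ = (-0.1511)(+1.098) = -0.166.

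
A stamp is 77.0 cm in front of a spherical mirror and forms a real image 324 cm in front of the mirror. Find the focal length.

f = 62.2 cm (concave)

Real image ⇒ d_i = +324 cm.
1/f = 1/d_o + 1/d_i = 1/(77.0) + 1/(324) = 0.01607, so f = 62.2 cm.
Since f is positive, the spherical mirror is concave.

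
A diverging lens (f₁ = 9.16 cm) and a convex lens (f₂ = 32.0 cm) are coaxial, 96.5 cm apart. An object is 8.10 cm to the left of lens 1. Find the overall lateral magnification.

f₁ = −9.16 cm (diverging).
Lens 1: 1/d_i1 = 1/(-9.16) − 1/(8.10) = -0.2326, so d_i1 = -4.299 cm; m₁ = −d_i1/d_o1 = +0.5307.
d_o2 = 96.5 − (-4.299) = 100.8 cm.
Lens 2: 1/d_i2 = 1/(32.0) − 1/(100.8) = 0.02133, so d_i2 = 46.88 cm; m₂ = −d_i2/d_o2 = -0.4651.
m = m₁·m₂ = (+0.5307)(-0.4651) = -0.247.

m = -0.247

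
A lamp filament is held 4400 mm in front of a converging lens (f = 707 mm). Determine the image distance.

842 mm

Thin-lens equation: 1/q = 1/f − 1/p = 1/(707.0) − 1/(4400) = 0.001414 − 0.0002273 = 0.001187, so q = 842 mm.
The image is real, inverted and reduced, on the far side of the lens.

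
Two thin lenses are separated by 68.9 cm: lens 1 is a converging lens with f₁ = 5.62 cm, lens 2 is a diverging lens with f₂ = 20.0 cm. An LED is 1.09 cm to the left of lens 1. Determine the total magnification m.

m = +0.275

Lens 1: 1/d_i1 = 1/(5.62) − 1/(1.09) = -0.7395, so d_i1 = -1.352 cm; m₁ = −d_i1/d_o1 = +1.240.
d_o2 = 68.9 − (-1.352) = 70.25 cm.
f₂ = −20.0 cm (diverging).
Lens 2: 1/d_i2 = 1/(-20.0) − 1/(70.25) = -0.06423, so d_i2 = -15.57 cm; m₂ = −d_i2/d_o2 = +0.2216.
m = m₁·m₂ = (+1.240)(+0.2216) = +0.275.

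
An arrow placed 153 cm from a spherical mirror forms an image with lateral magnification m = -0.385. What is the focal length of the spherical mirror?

m = −d_i/d_o ⇒ d_i = −m·d_o = −(-0.385)·(153) = 58.91 cm.
1/f = 1/d_o + 1/d_i = 1/(153) + 1/(58.91) = 0.02351, so f = 42.5 cm.
Since f is positive, the spherical mirror is concave.

f = 42.5 cm (concave)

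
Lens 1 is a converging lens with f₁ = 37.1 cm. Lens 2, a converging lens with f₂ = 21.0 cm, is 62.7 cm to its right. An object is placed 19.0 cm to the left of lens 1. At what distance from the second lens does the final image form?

26.5 cm

Lens 1: 1/d_i1 = 1/f₁ − 1/d_o1 = 1/(37.1) − 1/(19.0) = -0.02568, so d_i1 = -38.94 cm.
The intermediate image is 38.94 cm to the left of lens 1 (virtual), which is 62.7 − (-38.94) = 101.6 cm to the left of lens 2, so d_o2 = +101.6 cm.
Lens 2: 1/d_i2 = 1/f₂ − 1/d_o2 = 1/(21.0) − 1/(101.6) = 0.03778, so d_i2 = 26.5 cm.
The final image is real, 26.5 cm to the right of lens 2 (overall magnification ≈ -0.53).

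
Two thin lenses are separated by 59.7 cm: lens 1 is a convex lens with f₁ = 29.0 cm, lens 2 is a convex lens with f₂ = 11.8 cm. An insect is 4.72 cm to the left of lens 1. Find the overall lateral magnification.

m = -0.263

Lens 1: 1/d_i1 = 1/(29.0) − 1/(4.72) = -0.1774, so d_i1 = -5.638 cm; m₁ = −d_i1/d_o1 = +1.194.
d_o2 = 59.7 − (-5.638) = 65.34 cm.
Lens 2: 1/d_i2 = 1/(11.8) − 1/(65.34) = 0.06944, so d_i2 = 14.40 cm; m₂ = −d_i2/d_o2 = -0.2204.
m = m₁·m₂ = (+1.194)(-0.2204) = -0.263.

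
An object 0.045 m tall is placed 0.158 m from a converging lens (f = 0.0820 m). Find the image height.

1/d_i = 1/f − 1/d_o = 1/(0.08200) − 1/(0.158) = 5.866, so d_i = 0.1705 m.
m = −d_i/d_o = -1.079.
|h_i| = |m|·h_o = 1.079 × 0.045 = 0.0486 m. The image is real, inverted and enlarged, on the far side of the lens.

0.0486 m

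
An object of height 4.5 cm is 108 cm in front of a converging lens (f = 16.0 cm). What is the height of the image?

1/d_i = 1/f − 1/d_o = 1/(16.00) − 1/(108) = 0.05324, so d_i = 18.78 cm.
m = −d_i/d_o = -0.1739.
|h_i| = |m|·h_o = 0.1739 × 4.5 = 0.783 cm. The image is real, inverted and reduced, on the far side of the lens.

0.783 cm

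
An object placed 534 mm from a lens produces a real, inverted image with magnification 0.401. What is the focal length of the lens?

m = −d_i/d_o ⇒ d_i = −m·d_o = −(-0.401)·(534) = 214.1 mm.
1/f = 1/d_o + 1/d_i = 1/(534) + 1/(214.1) = 0.006543, so f = 153 mm.
Since f is positive, the lens is converging.

f = 153 mm (converging)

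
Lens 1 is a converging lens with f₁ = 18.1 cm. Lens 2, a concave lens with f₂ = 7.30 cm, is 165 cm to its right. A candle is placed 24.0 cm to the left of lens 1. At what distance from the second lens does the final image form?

Lens 1: 1/d_i1 = 1/f₁ − 1/d_o1 = 1/(18.1) − 1/(24.0) = 0.01358, so d_i1 = 73.63 cm.
The intermediate image is 73.63 cm to the right of lens 1, which is 165 − (73.63) = 91.37 cm to the left of lens 2, so d_o2 = +91.37 cm.
Lens 2 is diverging, so f₂ = −7.30 cm.
Lens 2: 1/d_i2 = 1/f₂ − 1/d_o2 = 1/(-7.30) − 1/(91.37) = -0.1479, so d_i2 = -6.76 cm.
The final image is virtual, 6.76 cm to the left of lens 2 (overall magnification ≈ -0.23).

6.76 cm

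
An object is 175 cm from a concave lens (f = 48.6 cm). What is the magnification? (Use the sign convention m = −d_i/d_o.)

m = +0.217

For a concave lens, f = -48.6 cm.
1/d_i = 1/f − 1/d_o = 1/(-48.60) − 1/(175) = -0.02629, so d_i = -38.04 cm.
m = −d_i/d_o = −(-38.04)/(175) = +0.217.
The image is virtual, upright and reduced, on the same side as the object.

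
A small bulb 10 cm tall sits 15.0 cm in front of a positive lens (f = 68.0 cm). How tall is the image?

12.8 cm

1/d_i = 1/f − 1/d_o = 1/(68.00) − 1/(15.0) = -0.05196, so d_i = -19.25 cm.
m = −d_i/d_o = +1.283.
|h_i| = |m|·h_o = 1.283 × 10 = 12.8 cm. The image is virtual, upright and enlarged, on the same side as the object.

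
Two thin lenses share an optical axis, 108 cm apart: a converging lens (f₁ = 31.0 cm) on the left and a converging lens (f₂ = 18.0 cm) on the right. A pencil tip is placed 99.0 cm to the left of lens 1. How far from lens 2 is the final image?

Lens 1: 1/d_i1 = 1/f₁ − 1/d_o1 = 1/(31.0) − 1/(99.0) = 0.02216, so d_i1 = 45.13 cm.
The intermediate image is 45.13 cm to the right of lens 1, which is 108 − (45.13) = 62.87 cm to the left of lens 2, so d_o2 = +62.87 cm.
Lens 2: 1/d_i2 = 1/f₂ − 1/d_o2 = 1/(18.0) − 1/(62.87) = 0.03965, so d_i2 = 25.2 cm.
The final image is real, 25.2 cm to the right of lens 2 (overall magnification ≈ 0.18).

25.2 cm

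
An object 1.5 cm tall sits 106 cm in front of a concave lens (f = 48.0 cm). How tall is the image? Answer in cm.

0.468 cm

For a concave lens, f = -48.0 cm.
1/d_i = 1/f − 1/d_o = 1/(-48.00) − 1/(106) = -0.03027, so d_i = -33.04 cm.
m = −d_i/d_o = +0.3117.
|h_i| = |m|·h_o = 0.3117 × 1.5 = 0.468 cm. The image is virtual, upright and reduced, on the same side as the object.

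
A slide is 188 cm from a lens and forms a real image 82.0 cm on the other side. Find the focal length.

f = 57.1 cm (converging)

Real image ⇒ d_i = +82.0 cm.
1/f = 1/d_o + 1/d_i = 1/(188) + 1/(82.0) = 0.01751, so f = 57.1 cm.
Since f is positive, the lens is converging.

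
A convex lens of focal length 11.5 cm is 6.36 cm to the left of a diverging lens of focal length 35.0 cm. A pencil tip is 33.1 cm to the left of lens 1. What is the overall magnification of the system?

m = -0.785

Lens 1: 1/d_i1 = 1/(11.5) − 1/(33.1) = 0.05675, so d_i1 = 17.62 cm; m₁ = −d_i1/d_o1 = -0.5323.
d_o2 = 6.36 − (17.62) = -11.26 cm (virtual object).
f₂ = −35.0 cm (diverging).
Lens 2: 1/d_i2 = 1/(-35.0) − 1/(-11.26) = 0.06024, so d_i2 = 16.60 cm; m₂ = −d_i2/d_o2 = +1.474.
m = m₁·m₂ = (-0.5323)(+1.474) = -0.785.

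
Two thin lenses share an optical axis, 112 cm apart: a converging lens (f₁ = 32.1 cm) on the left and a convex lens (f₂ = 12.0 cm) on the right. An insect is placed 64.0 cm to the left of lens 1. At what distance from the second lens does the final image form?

Lens 1: 1/d_i1 = 1/f₁ − 1/d_o1 = 1/(32.1) − 1/(64.0) = 0.01553, so d_i1 = 64.40 cm.
The intermediate image is 64.40 cm to the right of lens 1, which is 112 − (64.40) = 47.60 cm to the left of lens 2, so d_o2 = +47.60 cm.
Lens 2: 1/d_i2 = 1/f₂ − 1/d_o2 = 1/(12.0) − 1/(47.60) = 0.06232, so d_i2 = 16.0 cm.
The final image is real, 16.0 cm to the right of lens 2 (overall magnification ≈ 0.34).

16.0 cm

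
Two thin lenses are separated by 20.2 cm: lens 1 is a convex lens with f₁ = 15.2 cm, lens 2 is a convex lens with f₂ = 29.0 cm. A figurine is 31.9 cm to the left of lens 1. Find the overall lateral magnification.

Lens 1: 1/d_i1 = 1/(15.2) − 1/(31.9) = 0.03444, so d_i1 = 29.03 cm; m₁ = −d_i1/d_o1 = -0.9100.
d_o2 = 20.2 − (29.03) = -8.830 cm (virtual object).
Lens 2: 1/d_i2 = 1/(29.0) − 1/(-8.830) = 0.1477, so d_i2 = 6.769 cm; m₂ = −d_i2/d_o2 = +0.7666.
m = m₁·m₂ = (-0.9100)(+0.7666) = -0.698.

m = -0.698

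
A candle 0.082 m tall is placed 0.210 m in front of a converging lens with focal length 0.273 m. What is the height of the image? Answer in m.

1/d_i = 1/f − 1/d_o = 1/(0.2730) − 1/(0.210) = -1.099, so d_i = -0.9100 m.
m = −d_i/d_o = +4.333.
|h_i| = |m|·h_o = 4.333 × 0.082 = 0.355 m. The image is virtual, upright and enlarged, on the same side as the object.

0.355 m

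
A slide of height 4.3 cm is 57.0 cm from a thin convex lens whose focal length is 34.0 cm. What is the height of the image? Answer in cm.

6.36 cm

1/d_i = 1/f − 1/d_o = 1/(34.00) − 1/(57.0) = 0.01187, so d_i = 84.26 cm.
m = −d_i/d_o = -1.478.
|h_i| = |m|·h_o = 1.478 × 4.3 = 6.36 cm. The image is real, inverted and enlarged, on the far side of the lens.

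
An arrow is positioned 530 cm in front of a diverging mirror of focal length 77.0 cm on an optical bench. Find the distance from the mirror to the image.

67.2 cm

For a diverging mirror, f = -77.0 cm.
Mirror equation: 1/q = 1/f − 1/p = 1/(-77.00) − 1/(530) = -0.01299 − 0.001887 = -0.01487, so q = -67.2 cm.
The image is virtual, upright and reduced, behind the mirror.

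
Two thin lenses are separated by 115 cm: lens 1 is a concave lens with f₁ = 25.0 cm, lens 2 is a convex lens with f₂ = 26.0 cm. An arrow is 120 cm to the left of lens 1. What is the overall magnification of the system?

m = -0.0409

f₁ = −25.0 cm (diverging).
Lens 1: 1/d_i1 = 1/(-25.0) − 1/(120) = -0.04833, so d_i1 = -20.69 cm; m₁ = −d_i1/d_o1 = +0.1724.
d_o2 = 115 − (-20.69) = 135.7 cm.
Lens 2: 1/d_i2 = 1/(26.0) − 1/(135.7) = 0.03109, so d_i2 = 32.16 cm; m₂ = −d_i2/d_o2 = -0.2370.
m = m₁·m₂ = (+0.1724)(-0.2370) = -0.0409.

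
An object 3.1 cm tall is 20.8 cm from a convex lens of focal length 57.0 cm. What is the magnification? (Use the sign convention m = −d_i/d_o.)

m = +1.57

1/d_i = 1/f − 1/d_o = 1/(57.00) − 1/(20.8) = -0.03053, so d_i = -32.75 cm.
m = −d_i/d_o = −(-32.75)/(20.8) = +1.57.
The image is virtual, upright and enlarged, on the same side as the object.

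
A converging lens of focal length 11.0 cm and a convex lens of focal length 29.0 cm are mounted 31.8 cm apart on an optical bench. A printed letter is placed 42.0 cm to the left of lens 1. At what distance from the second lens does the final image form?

Lens 1: 1/d_i1 = 1/f₁ − 1/d_o1 = 1/(11.0) − 1/(42.0) = 0.06710, so d_i1 = 14.90 cm.
The intermediate image is 14.90 cm to the right of lens 1, which is 31.8 − (14.90) = 16.90 cm to the left of lens 2, so d_o2 = +16.90 cm.
Lens 2: 1/d_i2 = 1/f₂ − 1/d_o2 = 1/(29.0) − 1/(16.90) = -0.02469, so d_i2 = -40.5 cm.
The final image is virtual, 40.5 cm to the left of lens 2 (overall magnification ≈ -0.85).

40.5 cm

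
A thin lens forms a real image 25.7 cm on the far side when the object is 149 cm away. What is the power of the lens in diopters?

P = +4.56 D

d_i = +25.7 cm.
1/f = 1/d_o + 1/d_i = 1/(149) + 1/(25.7) = 0.04562 cm⁻¹.
f = 21.92 cm = 0.2192 m, so P = 1/f = +4.56 D.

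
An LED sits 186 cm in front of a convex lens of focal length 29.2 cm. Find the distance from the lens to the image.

Thin-lens equation: 1/s_i = 1/f − 1/s_o = 1/(29.20) − 1/(186) = 0.03425 − 0.005376 = 0.02887, so s_i = 34.6 cm.
The image is real, inverted and reduced, on the far side of the lens.

34.6 cm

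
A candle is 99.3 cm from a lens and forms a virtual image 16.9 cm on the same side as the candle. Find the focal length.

Virtual image ⇒ d_i = −16.9 cm.
1/f = 1/d_o + 1/d_i = 1/(99.3) + 1/(-16.9) = -0.04910, so f = -20.4 cm.
Since f is negative, the lens is diverging.

f = -20.4 cm (diverging)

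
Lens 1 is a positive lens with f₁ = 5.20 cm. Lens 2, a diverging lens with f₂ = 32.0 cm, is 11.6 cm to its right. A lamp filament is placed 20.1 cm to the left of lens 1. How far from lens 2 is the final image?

Lens 1: 1/d_i1 = 1/f₁ − 1/d_o1 = 1/(5.20) − 1/(20.1) = 0.1426, so d_i1 = 7.015 cm.
The intermediate image is 7.015 cm to the right of lens 1, which is 11.6 − (7.015) = 4.585 cm to the left of lens 2, so d_o2 = +4.585 cm.
Lens 2 is diverging, so f₂ = −32.0 cm.
Lens 2: 1/d_i2 = 1/f₂ − 1/d_o2 = 1/(-32.0) − 1/(4.585) = -0.2494, so d_i2 = -4.01 cm.
The final image is virtual, 4.01 cm to the left of lens 2 (overall magnification ≈ -0.31).

4.01 cm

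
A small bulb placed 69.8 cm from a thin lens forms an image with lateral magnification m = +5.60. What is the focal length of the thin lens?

m = −d_i/d_o ⇒ d_i = −m·d_o = −(+5.60)·(69.8) = -390.9 cm.
1/f = 1/d_o + 1/d_i = 1/(69.8) + 1/(-390.9) = 0.01177, so f = 85.0 cm.
Since f is positive, the thin lens is converging.

f = 85.0 cm (converging)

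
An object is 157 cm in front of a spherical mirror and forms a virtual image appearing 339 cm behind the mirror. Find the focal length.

Virtual image ⇒ d_i = −339 cm.
1/f = 1/d_o + 1/d_i = 1/(157) + 1/(-339) = 0.003420, so f = 292 cm.
Since f is positive, the spherical mirror is concave.

f = 292 cm (concave)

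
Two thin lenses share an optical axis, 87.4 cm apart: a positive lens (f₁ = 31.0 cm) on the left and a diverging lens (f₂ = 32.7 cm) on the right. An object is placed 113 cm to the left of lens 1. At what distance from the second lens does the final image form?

Lens 1: 1/d_i1 = 1/f₁ − 1/d_o1 = 1/(31.0) − 1/(113) = 0.02341, so d_i1 = 42.72 cm.
The intermediate image is 42.72 cm to the right of lens 1, which is 87.4 − (42.72) = 44.68 cm to the left of lens 2, so d_o2 = +44.68 cm.
Lens 2 is diverging, so f₂ = −32.7 cm.
Lens 2: 1/d_i2 = 1/f₂ − 1/d_o2 = 1/(-32.7) − 1/(44.68) = -0.05296, so d_i2 = -18.9 cm.
The final image is virtual, 18.9 cm to the left of lens 2 (overall magnification ≈ -0.16).

18.9 cm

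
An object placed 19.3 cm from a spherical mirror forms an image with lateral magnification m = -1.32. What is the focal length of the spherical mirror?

f = 11.0 cm (concave)

m = −d_i/d_o ⇒ d_i = −m·d_o = −(-1.32)·(19.3) = 25.48 cm.
1/f = 1/d_o + 1/d_i = 1/(19.3) + 1/(25.48) = 0.09106, so f = 11.0 cm.
Since f is positive, the spherical mirror is concave.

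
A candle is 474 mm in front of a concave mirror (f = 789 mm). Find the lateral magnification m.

1/d_i = 1/f − 1/d_o = 1/(789.0) − 1/(474) = -0.0008423, so d_i = -1187 mm.
m = −d_i/d_o = −(-1187)/(474) = +2.50.
The image is virtual, upright and enlarged, behind the mirror.

m = +2.50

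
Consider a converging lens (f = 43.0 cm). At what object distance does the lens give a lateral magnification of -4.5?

52.6 cm

m = −d_i/d_o ⇒ d_i = −m·d_o.
1/f = 1/d_o + 1/d_i = 1/d_o − 1/(m·d_o) = (1 − 1/m)/d_o, so d_o = f(1 − 1/m) = (43.00)(1 − 1/(-4.5)) = 52.6 cm.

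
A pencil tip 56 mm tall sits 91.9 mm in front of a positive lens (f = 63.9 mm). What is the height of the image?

1/d_i = 1/f − 1/d_o = 1/(63.90) − 1/(91.9) = 0.004768, so d_i = 209.7 mm.
m = −d_i/d_o = -2.282.
|h_i| = |m|·h_o = 2.282 × 56 = 128 mm. The image is real, inverted and enlarged, on the far side of the lens.

128 mm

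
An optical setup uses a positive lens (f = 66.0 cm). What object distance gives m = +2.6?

40.6 cm

m = −d_i/d_o ⇒ d_i = −m·d_o.
1/f = 1/d_o + 1/d_i = 1/d_o − 1/(m·d_o) = (1 − 1/m)/d_o, so d_o = f(1 − 1/m) = (66.00)(1 − 1/(+2.6)) = 40.6 cm.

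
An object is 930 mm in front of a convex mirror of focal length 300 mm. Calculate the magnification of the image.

For a convex mirror, f = -300 mm.
1/d_i = 1/f − 1/d_o = 1/(-300.0) − 1/(930) = -0.004409, so d_i = -226.8 mm.
m = −d_i/d_o = −(-226.8)/(930) = +0.244.
The image is virtual, upright and reduced, behind the mirror.

m = +0.244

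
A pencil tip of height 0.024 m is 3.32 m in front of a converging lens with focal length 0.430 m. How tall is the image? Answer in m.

0.00357 m

1/d_i = 1/f − 1/d_o = 1/(0.4300) − 1/(3.32) = 2.024, so d_i = 0.4940 m.
m = −d_i/d_o = -0.1488.
|h_i| = |m|·h_o = 0.1488 × 0.024 = 0.00357 m. The image is real, inverted and reduced, on the far side of the lens.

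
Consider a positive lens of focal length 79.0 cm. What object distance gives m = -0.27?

m = −d_i/d_o ⇒ d_i = −m·d_o.
1/f = 1/d_o + 1/d_i = 1/d_o − 1/(m·d_o) = (1 − 1/m)/d_o, so d_o = f(1 − 1/m) = (79.00)(1 − 1/(-0.27)) = 372 cm.

372 cm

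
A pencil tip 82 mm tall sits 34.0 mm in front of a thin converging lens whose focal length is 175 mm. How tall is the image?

1/d_i = 1/f − 1/d_o = 1/(175.0) − 1/(34.0) = -0.02370, so d_i = -42.20 mm.
m = −d_i/d_o = +1.241.
|h_i| = |m|·h_o = 1.241 × 82 = 102 mm. The image is virtual, upright and enlarged, on the same side as the object.

102 mm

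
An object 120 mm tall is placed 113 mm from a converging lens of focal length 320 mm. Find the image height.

1/d_i = 1/f − 1/d_o = 1/(320.0) − 1/(113) = -0.005725, so d_i = -174.7 mm.
m = −d_i/d_o = +1.546.
|h_i| = |m|·h_o = 1.546 × 120 = 186 mm. The image is virtual, upright and enlarged, on the same side as the object.

186 mm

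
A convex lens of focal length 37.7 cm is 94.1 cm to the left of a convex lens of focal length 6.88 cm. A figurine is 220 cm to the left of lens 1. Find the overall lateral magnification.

Lens 1: 1/d_i1 = 1/(37.7) − 1/(220) = 0.02198, so d_i1 = 45.50 cm; m₁ = −d_i1/d_o1 = -0.2068.
d_o2 = 94.1 − (45.50) = 48.60 cm.
Lens 2: 1/d_i2 = 1/(6.88) − 1/(48.60) = 0.1248, so d_i2 = 8.015 cm; m₂ = −d_i2/d_o2 = -0.1649.
m = m₁·m₂ = (-0.2068)(-0.1649) = +0.0341.

m = +0.0341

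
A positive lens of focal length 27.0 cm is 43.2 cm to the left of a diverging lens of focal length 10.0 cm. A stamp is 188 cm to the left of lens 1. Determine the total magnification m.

Lens 1: 1/d_i1 = 1/(27.0) − 1/(188) = 0.03172, so d_i1 = 31.53 cm; m₁ = −d_i1/d_o1 = -0.1677.
d_o2 = 43.2 − (31.53) = 11.67 cm.
f₂ = −10.0 cm (diverging).
Lens 2: 1/d_i2 = 1/(-10.0) − 1/(11.67) = -0.1857, so d_i2 = -5.385 cm; m₂ = −d_i2/d_o2 = +0.4615.
m = m₁·m₂ = (-0.1677)(+0.4615) = -0.0774.

m = -0.0774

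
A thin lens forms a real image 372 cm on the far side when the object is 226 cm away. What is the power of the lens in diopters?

P = +0.711 D

d_i = +372 cm.
1/f = 1/d_o + 1/d_i = 1/(226) + 1/(372) = 0.007113 cm⁻¹.
f = 140.6 cm = 1.406 m, so P = 1/f = +0.711 D.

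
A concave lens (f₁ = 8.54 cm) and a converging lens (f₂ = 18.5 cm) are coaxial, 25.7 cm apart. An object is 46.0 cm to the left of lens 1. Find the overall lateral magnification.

f₁ = −8.54 cm (diverging).
Lens 1: 1/d_i1 = 1/(-8.54) − 1/(46.0) = -0.1388, so d_i1 = -7.203 cm; m₁ = −d_i1/d_o1 = +0.1566.
d_o2 = 25.7 − (-7.203) = 32.90 cm.
Lens 2: 1/d_i2 = 1/(18.5) − 1/(32.90) = 0.02366, so d_i2 = 42.27 cm; m₂ = −d_i2/d_o2 = -1.285.
m = m₁·m₂ = (+0.1566)(-1.285) = -0.201.

m = -0.201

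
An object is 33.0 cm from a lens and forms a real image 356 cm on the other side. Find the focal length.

f = 30.2 cm (converging)

Real image ⇒ d_i = +356 cm.
1/f = 1/d_o + 1/d_i = 1/(33.0) + 1/(356) = 0.03311, so f = 30.2 cm.
Since f is positive, the lens is converging.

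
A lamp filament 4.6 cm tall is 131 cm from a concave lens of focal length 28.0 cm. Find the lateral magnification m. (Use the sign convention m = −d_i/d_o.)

m = +0.176

For a concave lens, f = -28.0 cm.
1/d_i = 1/f − 1/d_o = 1/(-28.00) − 1/(131) = -0.04335, so d_i = -23.07 cm.
m = −d_i/d_o = −(-23.07)/(131) = +0.176.
The image is virtual, upright and reduced, on the same side as the object.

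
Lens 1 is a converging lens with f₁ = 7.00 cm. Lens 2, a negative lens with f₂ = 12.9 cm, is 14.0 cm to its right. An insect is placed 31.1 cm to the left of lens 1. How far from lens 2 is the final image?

3.59 cm

Lens 1: 1/d_i1 = 1/f₁ − 1/d_o1 = 1/(7.00) − 1/(31.1) = 0.1107, so d_i1 = 9.033 cm.
The intermediate image is 9.033 cm to the right of lens 1, which is 14.0 − (9.033) = 4.967 cm to the left of lens 2, so d_o2 = +4.967 cm.
Lens 2 is diverging, so f₂ = −12.9 cm.
Lens 2: 1/d_i2 = 1/f₂ − 1/d_o2 = 1/(-12.9) − 1/(4.967) = -0.2788, so d_i2 = -3.59 cm.
The final image is virtual, 3.59 cm to the left of lens 2 (overall magnification ≈ -0.21).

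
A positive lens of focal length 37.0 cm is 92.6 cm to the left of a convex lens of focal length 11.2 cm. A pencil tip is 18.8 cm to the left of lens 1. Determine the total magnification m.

m = -0.190

Lens 1: 1/d_i1 = 1/(37.0) − 1/(18.8) = -0.02616, so d_i1 = -38.22 cm; m₁ = −d_i1/d_o1 = +2.033.
d_o2 = 92.6 − (-38.22) = 130.8 cm.
Lens 2: 1/d_i2 = 1/(11.2) − 1/(130.8) = 0.08164, so d_i2 = 12.25 cm; m₂ = −d_i2/d_o2 = -0.09365.
m = m₁·m₂ = (+2.033)(-0.09365) = -0.190.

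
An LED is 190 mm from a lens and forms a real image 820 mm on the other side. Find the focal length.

Real image ⇒ d_i = +820 mm.
1/f = 1/d_o + 1/d_i = 1/(190) + 1/(820) = 0.006483, so f = 154 mm.
Since f is positive, the lens is converging.

f = 154 mm (converging)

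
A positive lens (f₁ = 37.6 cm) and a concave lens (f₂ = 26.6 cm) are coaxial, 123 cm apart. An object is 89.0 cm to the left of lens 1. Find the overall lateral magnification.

m = -0.230

Lens 1: 1/d_i1 = 1/(37.6) − 1/(89.0) = 0.01536, so d_i1 = 65.11 cm; m₁ = −d_i1/d_o1 = -0.7316.
d_o2 = 123 − (65.11) = 57.89 cm.
f₂ = −26.6 cm (diverging).
Lens 2: 1/d_i2 = 1/(-26.6) − 1/(57.89) = -0.05487, so d_i2 = -18.23 cm; m₂ = −d_i2/d_o2 = +0.3148.
m = m₁·m₂ = (-0.7316)(+0.3148) = -0.230.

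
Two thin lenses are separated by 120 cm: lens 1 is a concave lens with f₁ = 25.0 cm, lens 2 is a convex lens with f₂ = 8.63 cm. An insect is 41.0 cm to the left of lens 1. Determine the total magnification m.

f₁ = −25.0 cm (diverging).
Lens 1: 1/d_i1 = 1/(-25.0) − 1/(41.0) = -0.06439, so d_i1 = -15.53 cm; m₁ = −d_i1/d_o1 = +0.3788.
d_o2 = 120 − (-15.53) = 135.5 cm.
Lens 2: 1/d_i2 = 1/(8.63) − 1/(135.5) = 0.1085, so d_i2 = 9.217 cm; m₂ = −d_i2/d_o2 = -0.06802.
m = m₁·m₂ = (+0.3788)(-0.06802) = -0.0258.

m = -0.0258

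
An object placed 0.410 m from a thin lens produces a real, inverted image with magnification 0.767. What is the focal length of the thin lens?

f = 0.178 m (converging)

m = −d_i/d_o ⇒ d_i = −m·d_o = −(-0.767)·(0.410) = 0.3145 m.
1/f = 1/d_o + 1/d_i = 1/(0.410) + 1/(0.3145) = 5.619, so f = 0.178 m.
Since f is positive, the thin lens is converging.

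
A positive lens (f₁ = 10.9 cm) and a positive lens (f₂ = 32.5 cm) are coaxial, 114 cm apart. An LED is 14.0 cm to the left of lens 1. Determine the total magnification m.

m = +3.54

Lens 1: 1/d_i1 = 1/(10.9) − 1/(14.0) = 0.02031, so d_i1 = 49.23 cm; m₁ = −d_i1/d_o1 = -3.516.
d_o2 = 114 − (49.23) = 64.77 cm.
Lens 2: 1/d_i2 = 1/(32.5) − 1/(64.77) = 0.01533, so d_i2 = 65.23 cm; m₂ = −d_i2/d_o2 = -1.007.
m = m₁·m₂ = (-3.516)(-1.007) = +3.54.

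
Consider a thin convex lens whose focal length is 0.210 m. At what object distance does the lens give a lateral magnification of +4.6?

0.164 m

m = −d_i/d_o ⇒ d_i = −m·d_o.
1/f = 1/d_o + 1/d_i = 1/d_o − 1/(m·d_o) = (1 − 1/m)/d_o, so d_o = f(1 − 1/m) = (0.2100)(1 − 1/(+4.6)) = 0.164 m.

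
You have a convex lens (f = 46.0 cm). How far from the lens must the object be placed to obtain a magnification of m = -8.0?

m = −d_i/d_o ⇒ d_i = −m·d_o.
1/f = 1/d_o + 1/d_i = 1/d_o − 1/(m·d_o) = (1 − 1/m)/d_o, so d_o = f(1 − 1/m) = (46.00)(1 − 1/(-8.0)) = 51.8 cm.

51.8 cm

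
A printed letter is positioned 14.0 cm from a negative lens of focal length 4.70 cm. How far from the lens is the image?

For a negative lens, f = -4.70 cm.
Lens equation: 1/q = 1/f − 1/p = 1/(-4.700) − 1/(14.0) = -0.2128 − 0.07143 = -0.2842, so q = -3.52 cm.
The image is virtual, upright and reduced, on the same side as the object.

3.52 cm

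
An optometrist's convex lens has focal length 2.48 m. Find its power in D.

P = 1/f = 1/(2.48 m) = +0.403 D.

P = +0.403 D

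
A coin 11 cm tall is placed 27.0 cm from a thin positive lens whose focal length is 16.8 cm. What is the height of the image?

18.1 cm

1/d_i = 1/f − 1/d_o = 1/(16.80) − 1/(27.0) = 0.02249, so d_i = 44.47 cm.
m = −d_i/d_o = -1.647.
|h_i| = |m|·h_o = 1.647 × 11 = 18.1 cm. The image is real, inverted and enlarged, on the far side of the lens.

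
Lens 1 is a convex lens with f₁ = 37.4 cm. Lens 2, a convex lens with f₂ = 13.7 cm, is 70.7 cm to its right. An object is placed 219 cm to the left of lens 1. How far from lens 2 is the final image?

29.5 cm

Lens 1: 1/d_i1 = 1/f₁ − 1/d_o1 = 1/(37.4) − 1/(219) = 0.02217, so d_i1 = 45.10 cm.
The intermediate image is 45.10 cm to the right of lens 1, which is 70.7 − (45.10) = 25.60 cm to the left of lens 2, so d_o2 = +25.60 cm.
Lens 2: 1/d_i2 = 1/f₂ − 1/d_o2 = 1/(13.7) − 1/(25.60) = 0.03393, so d_i2 = 29.5 cm.
The final image is real, 29.5 cm to the right of lens 2 (overall magnification ≈ 0.24).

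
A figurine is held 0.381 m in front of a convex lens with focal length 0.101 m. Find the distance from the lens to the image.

0.137 m

Lens equation: 1/v = 1/f − 1/u = 1/(0.1010) − 1/(0.381) = 9.901 − 2.625 = 7.276, so v = 0.137 m.
The image is real, inverted and reduced, on the far side of the lens.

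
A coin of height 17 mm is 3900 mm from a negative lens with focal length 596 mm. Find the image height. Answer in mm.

2.25 mm

For a negative lens, f = -596 mm.
1/d_i = 1/f − 1/d_o = 1/(-596.0) − 1/(3900) = -0.001934, so d_i = -517.0 mm.
m = −d_i/d_o = +0.1326.
|h_i| = |m|·h_o = 0.1326 × 17 = 2.25 mm. The image is virtual, upright and reduced, on the same side as the object.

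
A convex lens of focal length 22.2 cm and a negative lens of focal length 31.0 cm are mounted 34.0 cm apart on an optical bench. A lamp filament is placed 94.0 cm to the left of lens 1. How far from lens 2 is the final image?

Lens 1: 1/d_i1 = 1/f₁ − 1/d_o1 = 1/(22.2) − 1/(94.0) = 0.03441, so d_i1 = 29.06 cm.
The intermediate image is 29.06 cm to the right of lens 1, which is 34.0 − (29.06) = 4.940 cm to the left of lens 2, so d_o2 = +4.940 cm.
Lens 2 is diverging, so f₂ = −31.0 cm.
Lens 2: 1/d_i2 = 1/f₂ − 1/d_o2 = 1/(-31.0) − 1/(4.940) = -0.2347, so d_i2 = -4.26 cm.
The final image is virtual, 4.26 cm to the left of lens 2 (overall magnification ≈ -0.27).

4.26 cm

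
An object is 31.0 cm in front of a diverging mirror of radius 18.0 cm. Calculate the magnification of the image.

m = +0.225

f = R/2 = 18.0/2 = 9.000 cm; for a diverging mirror, f = -9.000 cm.
1/d_i = 1/f − 1/d_o = 1/(-9.000) − 1/(31.0) = -0.1434, so d_i = -6.975 cm.
m = −d_i/d_o = −(-6.975)/(31.0) = +0.225.
The image is virtual, upright and reduced, behind the mirror.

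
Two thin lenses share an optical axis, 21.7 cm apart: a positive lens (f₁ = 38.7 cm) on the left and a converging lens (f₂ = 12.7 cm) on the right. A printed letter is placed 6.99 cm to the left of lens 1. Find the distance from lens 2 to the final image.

Lens 1: 1/d_i1 = 1/f₁ − 1/d_o1 = 1/(38.7) − 1/(6.99) = -0.1172, so d_i1 = -8.531 cm.
The intermediate image is 8.531 cm to the left of lens 1 (virtual), which is 21.7 − (-8.531) = 30.23 cm to the left of lens 2, so d_o2 = +30.23 cm.
Lens 2: 1/d_i2 = 1/f₂ − 1/d_o2 = 1/(12.7) − 1/(30.23) = 0.04566, so d_i2 = 21.9 cm.
The final image is real, 21.9 cm to the right of lens 2 (overall magnification ≈ -0.88).

21.9 cm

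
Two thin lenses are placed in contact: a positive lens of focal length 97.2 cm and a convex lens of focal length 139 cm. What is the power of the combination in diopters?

P = +1.75 D

P₁ = 1/f₁ = 1/(0.972 m) = +1.029 D; P₂ = 1/f₂ = 1/(1.39 m) = +0.7194 D.
For thin lenses in contact, P = P₁ + P₂ = (+1.029) + (+0.7194) = +1.75 D.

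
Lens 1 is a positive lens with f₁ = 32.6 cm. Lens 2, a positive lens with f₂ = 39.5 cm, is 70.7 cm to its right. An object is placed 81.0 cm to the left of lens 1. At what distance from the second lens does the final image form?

Lens 1: 1/d_i1 = 1/f₁ − 1/d_o1 = 1/(32.6) − 1/(81.0) = 0.01833, so d_i1 = 54.56 cm.
The intermediate image is 54.56 cm to the right of lens 1, which is 70.7 − (54.56) = 16.14 cm to the left of lens 2, so d_o2 = +16.14 cm.
Lens 2: 1/d_i2 = 1/f₂ − 1/d_o2 = 1/(39.5) − 1/(16.14) = -0.03664, so d_i2 = -27.3 cm.
The final image is virtual, 27.3 cm to the left of lens 2 (overall magnification ≈ -1.1).

27.3 cm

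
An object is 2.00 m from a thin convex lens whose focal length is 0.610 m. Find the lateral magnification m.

1/d_i = 1/f − 1/d_o = 1/(0.6100) − 1/(2.00) = 1.139, so d_i = 0.8777 m.
m = −d_i/d_o = −(0.8777)/(2.00) = -0.439.
The image is real, inverted and reduced, on the far side of the lens.

m = -0.439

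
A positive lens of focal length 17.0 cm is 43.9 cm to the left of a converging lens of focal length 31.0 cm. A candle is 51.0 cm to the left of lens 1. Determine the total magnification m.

Lens 1: 1/d_i1 = 1/(17.0) − 1/(51.0) = 0.03922, so d_i1 = 25.50 cm; m₁ = −d_i1/d_o1 = -0.5000.
d_o2 = 43.9 − (25.50) = 18.40 cm.
Lens 2: 1/d_i2 = 1/(31.0) − 1/(18.40) = -0.02209, so d_i2 = -45.27 cm; m₂ = −d_i2/d_o2 = +2.460.
m = m₁·m₂ = (-0.5000)(+2.460) = -1.23.

m = -1.23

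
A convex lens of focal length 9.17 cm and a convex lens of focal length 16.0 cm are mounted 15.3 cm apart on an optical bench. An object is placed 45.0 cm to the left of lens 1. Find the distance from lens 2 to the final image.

4.95 cm

Lens 1: 1/d_i1 = 1/f₁ − 1/d_o1 = 1/(9.17) − 1/(45.0) = 0.08683, so d_i1 = 11.52 cm.
The intermediate image is 11.52 cm to the right of lens 1, which is 15.3 − (11.52) = 3.780 cm to the left of lens 2, so d_o2 = +3.780 cm.
Lens 2: 1/d_i2 = 1/f₂ − 1/d_o2 = 1/(16.0) − 1/(3.780) = -0.2021, so d_i2 = -4.95 cm.
The final image is virtual, 4.95 cm to the left of lens 2 (overall magnification ≈ -0.34).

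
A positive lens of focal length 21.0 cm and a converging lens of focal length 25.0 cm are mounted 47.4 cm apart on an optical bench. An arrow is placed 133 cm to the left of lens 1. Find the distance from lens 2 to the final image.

221 cm

Lens 1: 1/d_i1 = 1/f₁ − 1/d_o1 = 1/(21.0) − 1/(133) = 0.04010, so d_i1 = 24.94 cm.
The intermediate image is 24.94 cm to the right of lens 1, which is 47.4 − (24.94) = 22.46 cm to the left of lens 2, so d_o2 = +22.46 cm.
Lens 2: 1/d_i2 = 1/f₂ − 1/d_o2 = 1/(25.0) − 1/(22.46) = -0.004524, so d_i2 = -221 cm.
The final image is virtual, 221 cm to the left of lens 2 (overall magnification ≈ -1.8).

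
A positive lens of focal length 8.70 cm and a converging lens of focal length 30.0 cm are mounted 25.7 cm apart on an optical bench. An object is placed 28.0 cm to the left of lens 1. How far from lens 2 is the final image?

23.2 cm

Lens 1: 1/d_i1 = 1/f₁ − 1/d_o1 = 1/(8.70) − 1/(28.0) = 0.07923, so d_i1 = 12.62 cm.
The intermediate image is 12.62 cm to the right of lens 1, which is 25.7 − (12.62) = 13.08 cm to the left of lens 2, so d_o2 = +13.08 cm.
Lens 2: 1/d_i2 = 1/f₂ − 1/d_o2 = 1/(30.0) − 1/(13.08) = -0.04312, so d_i2 = -23.2 cm.
The final image is virtual, 23.2 cm to the left of lens 2 (overall magnification ≈ -0.80).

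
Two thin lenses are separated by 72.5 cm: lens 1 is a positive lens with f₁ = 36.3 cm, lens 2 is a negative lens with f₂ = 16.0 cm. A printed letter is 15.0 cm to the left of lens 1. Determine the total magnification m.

m = +0.239

Lens 1: 1/d_i1 = 1/(36.3) − 1/(15.0) = -0.03912, so d_i1 = -25.56 cm; m₁ = −d_i1/d_o1 = +1.704.
d_o2 = 72.5 − (-25.56) = 98.06 cm.
f₂ = −16.0 cm (diverging).
Lens 2: 1/d_i2 = 1/(-16.0) − 1/(98.06) = -0.07270, so d_i2 = -13.76 cm; m₂ = −d_i2/d_o2 = +0.1403.
m = m₁·m₂ = (+1.704)(+0.1403) = +0.239.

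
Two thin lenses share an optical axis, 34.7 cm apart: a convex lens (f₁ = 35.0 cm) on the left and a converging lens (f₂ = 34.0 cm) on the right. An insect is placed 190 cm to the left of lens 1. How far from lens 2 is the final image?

Lens 1: 1/d_i1 = 1/f₁ − 1/d_o1 = 1/(35.0) − 1/(190) = 0.02331, so d_i1 = 42.90 cm.
The intermediate image is 42.90 cm to the right of lens 1, which lies 8.200 cm to the right of lens 2 — a virtual object — so d_o2 = −8.200 cm.
Lens 2: 1/d_i2 = 1/f₂ − 1/d_o2 = 1/(34.0) − 1/(-8.200) = 0.1514, so d_i2 = 6.61 cm.
The final image is real, 6.61 cm to the right of lens 2 (overall magnification ≈ -0.18).

6.61 cm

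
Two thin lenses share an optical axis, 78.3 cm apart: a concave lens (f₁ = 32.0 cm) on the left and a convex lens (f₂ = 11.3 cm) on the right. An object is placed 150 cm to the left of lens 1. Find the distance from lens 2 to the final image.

Lens 1 is diverging, so f₁ = −32.0 cm.
Lens 1: 1/d_i1 = 1/f₁ − 1/d_o1 = 1/(-32.0) − 1/(150) = -0.03792, so d_i1 = -26.37 cm.
The intermediate image is 26.37 cm to the left of lens 1 (virtual), which is 78.3 − (-26.37) = 104.7 cm to the left of lens 2, so d_o2 = +104.7 cm.
Lens 2: 1/d_i2 = 1/f₂ − 1/d_o2 = 1/(11.3) − 1/(104.7) = 0.07894, so d_i2 = 12.7 cm.
The final image is real, 12.7 cm to the right of lens 2 (overall magnification ≈ -0.021).

12.7 cm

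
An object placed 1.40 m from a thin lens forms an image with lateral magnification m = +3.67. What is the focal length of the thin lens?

f = 1.92 m (converging)

m = −d_i/d_o ⇒ d_i = −m·d_o = −(+3.67)·(1.40) = -5.138 m.
1/f = 1/d_o + 1/d_i = 1/(1.40) + 1/(-5.138) = 0.5197, so f = 1.92 m.
Since f is positive, the thin lens is converging.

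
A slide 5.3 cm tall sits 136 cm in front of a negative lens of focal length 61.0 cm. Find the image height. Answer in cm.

1.64 cm

For a negative lens, f = -61.0 cm.
1/d_i = 1/f − 1/d_o = 1/(-61.00) − 1/(136) = -0.02375, so d_i = -42.11 cm.
m = −d_i/d_o = +0.3096.
|h_i| = |m|·h_o = 0.3096 × 5.3 = 1.64 cm. The image is virtual, upright and reduced, on the same side as the object.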